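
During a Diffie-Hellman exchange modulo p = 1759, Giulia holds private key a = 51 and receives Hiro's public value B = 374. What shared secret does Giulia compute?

1454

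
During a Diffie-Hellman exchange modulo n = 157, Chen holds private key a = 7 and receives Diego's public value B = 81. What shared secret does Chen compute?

40

Shared key K = 81^7 mod 157.
81^1 ≡ 81 (mod 157)
81^2 = (81^1)^2 ≡ 81^2 = 6561 ≡ 124 (mod 157)
81^4 = (81^2)^2 ≡ 124^2 = 15376 ≡ 147 (mod 157)
81^7 = 81^4 · 81^2 · 81^1 ≡ 147 · 124 · 81 ≡ 40 (mod 157).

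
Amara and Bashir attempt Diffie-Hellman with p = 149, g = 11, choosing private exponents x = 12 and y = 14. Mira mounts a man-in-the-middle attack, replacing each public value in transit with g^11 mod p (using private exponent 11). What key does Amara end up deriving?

Amara receives Mira's public value M = 11^11 mod 149 instead of the honest one.
11^1 ≡ 11 (mod 149)
11^2 = (11^1)^2 ≡ 11^2 = 121 ≡ 121 (mod 149)
11^4 = (11^2)^2 ≡ 121^2 = 14641 ≡ 39 (mod 149)
11^8 = (11^4)^2 ≡ 39^2 = 1521 ≡ 31 (mod 149)
11^11 = 11^8 · 11^2 · 11^1 ≡ 31 · 121 · 11 ≡ 137 (mod 149).
So M = 137. Amara computes K = M^12 mod 149.
137^1 ≡ 137 (mod 149)
137^2 = (137^1)^2 ≡ 137^2 = 18769 ≡ 144 (mod 149)
137^4 = (137^2)^2 ≡ 144^2 = 20736 ≡ 25 (mod 149)
137^8 = (137^4)^2 ≡ 25^2 = 625 ≡ 29 (mod 149)
137^12 = 137^8 · 137^4 ≡ 29 · 25 ≡ 129 (mod 149).

129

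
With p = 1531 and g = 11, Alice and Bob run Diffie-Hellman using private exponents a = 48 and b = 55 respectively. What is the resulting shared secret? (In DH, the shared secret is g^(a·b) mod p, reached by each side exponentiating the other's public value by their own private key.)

715

Alice sends A = g^a mod p = 11^48 mod 1531.
11^1 ≡ 11 (mod 1531)
11^2 = (11^1)^2 ≡ 11^2 = 121 ≡ 121 (mod 1531)
11^4 = (11^2)^2 ≡ 121^2 = 14641 ≡ 862 (mod 1531)
11^8 = (11^4)^2 ≡ 862^2 = 743044 ≡ 509 (mod 1531)
11^16 = (11^8)^2 ≡ 509^2 = 259081 ≡ 342 (mod 1531)
11^32 = (11^16)^2 ≡ 342^2 = 116964 ≡ 608 (mod 1531)
11^48 = 11^32 · 11^16 ≡ 608 · 342 ≡ 1251 (mod 1531).
So A = 1251. Bob then computes K = A^b mod p = 1251^55 mod 1531.
1251^1 ≡ 1251 (mod 1531)
1251^2 = (1251^1)^2 ≡ 1251^2 = 1565001 ≡ 319 (mod 1531)
1251^4 = (1251^2)^2 ≡ 319^2 = 101761 ≡ 715 (mod 1531)
1251^8 = (1251^4)^2 ≡ 715^2 = 511225 ≡ 1402 (mod 1531)
1251^16 = (1251^8)^2 ≡ 1402^2 = 1965604 ≡ 1331 (mod 1531)
1251^32 = (1251^16)^2 ≡ 1331^2 = 1771561 ≡ 194 (mod 1531)
1251^55 = 1251^32 · 1251^16 · 1251^4 · 1251^2 · 1251^1 ≡ 194 · 1331 · 715 · 319 · 1251 ≡ 715 (mod 1531).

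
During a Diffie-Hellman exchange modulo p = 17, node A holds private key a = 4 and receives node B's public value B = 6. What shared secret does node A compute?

4

Shared key K = 6^4 mod 17.
6^1 ≡ 6 (mod 17)
6^2 = (6^1)^2 ≡ 6^2 = 36 ≡ 2 (mod 17)
6^4 = (6^2)^2 ≡ 2^2 = 4 ≡ 4 (mod 17)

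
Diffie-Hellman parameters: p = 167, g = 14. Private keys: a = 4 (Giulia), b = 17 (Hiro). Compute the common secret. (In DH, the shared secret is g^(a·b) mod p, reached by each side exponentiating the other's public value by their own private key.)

8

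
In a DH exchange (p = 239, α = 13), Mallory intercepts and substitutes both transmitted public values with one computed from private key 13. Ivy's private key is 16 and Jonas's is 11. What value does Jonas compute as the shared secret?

56

Jonas receives Mallory's public value M = 13^13 mod 239 instead of the honest one.
13^1 ≡ 13 (mod 239)
13^2 = (13^1)^2 ≡ 13^2 = 169 ≡ 169 (mod 239)
13^4 = (13^2)^2 ≡ 169^2 = 28561 ≡ 120 (mod 239)
13^8 = (13^4)^2 ≡ 120^2 = 14400 ≡ 60 (mod 239)
13^13 = 13^8 · 13^4 · 13^1 ≡ 60 · 120 · 13 ≡ 151 (mod 239).
So M = 151. Jonas computes K = M^11 mod 239.
151^1 ≡ 151 (mod 239)
151^2 = (151^1)^2 ≡ 151^2 = 22801 ≡ 96 (mod 239)
151^4 = (151^2)^2 ≡ 96^2 = 9216 ≡ 134 (mod 239)
151^8 = (151^4)^2 ≡ 134^2 = 17956 ≡ 31 (mod 239)
151^11 = 151^8 · 151^2 · 151^1 ≡ 31 · 96 · 151 ≡ 56 (mod 239).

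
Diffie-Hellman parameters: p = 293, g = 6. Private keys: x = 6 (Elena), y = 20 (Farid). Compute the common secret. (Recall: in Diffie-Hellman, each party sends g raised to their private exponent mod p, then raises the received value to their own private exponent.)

Elena sends A = g^x mod p = 6^6 mod 293.
6^1 ≡ 6 (mod 293)
6^2 = (6^1)^2 ≡ 6^2 = 36 ≡ 36 (mod 293)
6^4 = (6^2)^2 ≡ 36^2 = 1296 ≡ 124 (mod 293)
6^6 = 6^4 · 6^2 ≡ 124 · 36 ≡ 69 (mod 293).
So A = 69. Farid then computes K = A^y mod p = 69^20 mod 293.
69^1 ≡ 69 (mod 293)
69^2 = (69^1)^2 ≡ 69^2 = 4761 ≡ 73 (mod 293)
69^4 = (69^2)^2 ≡ 73^2 = 5329 ≡ 55 (mod 293)
69^8 = (69^4)^2 ≡ 55^2 = 3025 ≡ 95 (mod 293)
69^16 = (69^8)^2 ≡ 95^2 = 9025 ≡ 235 (mod 293)
69^20 = 69^16 · 69^4 ≡ 235 · 55 ≡ 33 (mod 293).

33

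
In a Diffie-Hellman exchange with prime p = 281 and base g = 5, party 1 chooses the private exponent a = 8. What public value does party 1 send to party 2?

Public value = 5^8 mod 281.
5^1 ≡ 5 (mod 281)
5^2 = (5^1)^2 ≡ 5^2 = 25 ≡ 25 (mod 281)
5^4 = (5^2)^2 ≡ 25^2 = 625 ≡ 63 (mod 281)
5^8 = (5^4)^2 ≡ 63^2 = 3969 ≡ 35 (mod 281)

35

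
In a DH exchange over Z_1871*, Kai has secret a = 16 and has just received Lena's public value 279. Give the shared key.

1024

Shared key K = 279^16 mod 1871.
279^1 ≡ 279 (mod 1871)
279^2 = (279^1)^2 ≡ 279^2 = 77841 ≡ 1130 (mod 1871)
279^4 = (279^2)^2 ≡ 1130^2 = 1276900 ≡ 878 (mod 1871)
279^8 = (279^4)^2 ≡ 878^2 = 770884 ≡ 32 (mod 1871)
279^16 = (279^8)^2 ≡ 32^2 = 1024 ≡ 1024 (mod 1871)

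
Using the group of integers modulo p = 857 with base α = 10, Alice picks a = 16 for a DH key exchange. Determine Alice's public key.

177

Public value = 10^16 (mod 857).
10^1 ≡ 10 (mod 857)
10^2 = (10^1)^2 ≡ 10^2 = 100 ≡ 100 (mod 857)
10^4 = (10^2)^2 ≡ 100^2 = 10000 ≡ 573 (mod 857)
10^8 = (10^4)^2 ≡ 573^2 = 328329 ≡ 98 (mod 857)
10^16 = (10^8)^2 ≡ 98^2 = 9604 ≡ 177 (mod 857)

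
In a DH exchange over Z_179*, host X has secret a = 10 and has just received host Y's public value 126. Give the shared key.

80

Shared key K = 126^10 mod 179.
126^1 ≡ 126 (mod 179)
126^2 = (126^1)^2 ≡ 126^2 = 15876 ≡ 124 (mod 179)
126^4 = (126^2)^2 ≡ 124^2 = 15376 ≡ 161 (mod 179)
126^8 = (126^4)^2 ≡ 161^2 = 25921 ≡ 145 (mod 179)
126^10 = 126^8 · 126^2 ≡ 145 · 124 ≡ 80 (mod 179).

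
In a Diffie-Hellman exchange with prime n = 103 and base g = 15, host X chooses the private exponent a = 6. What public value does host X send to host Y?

61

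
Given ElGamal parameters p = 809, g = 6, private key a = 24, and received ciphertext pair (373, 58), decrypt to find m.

Shared mask s = c₁^a mod p = 373^24 mod 809.
373^1 ≡ 373 (mod 809)
373^2 = (373^1)^2 ≡ 373^2 = 139129 ≡ 790 (mod 809)
373^4 = (373^2)^2 ≡ 790^2 = 624100 ≡ 361 (mod 809)
373^8 = (373^4)^2 ≡ 361^2 = 130321 ≡ 72 (mod 809)
373^16 = (373^8)^2 ≡ 72^2 = 5184 ≡ 330 (mod 809)
373^24 = 373^16 · 373^8 ≡ 330 · 72 ≡ 299 (mod 809).
So s = 299; s⁻¹ ≡ 46 (mod 809).
m = c₂ · s⁻¹ mod 809 = 58 · 46 mod 809 = 241.

241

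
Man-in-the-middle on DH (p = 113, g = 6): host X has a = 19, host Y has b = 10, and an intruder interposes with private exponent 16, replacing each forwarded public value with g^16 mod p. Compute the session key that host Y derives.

Host Y receives an intruder's public value M = 6^16 mod 113 instead of the honest one.
6^1 ≡ 6 (mod 113)
6^2 = (6^1)^2 ≡ 6^2 = 36 ≡ 36 (mod 113)
6^4 = (6^2)^2 ≡ 36^2 = 1296 ≡ 53 (mod 113)
6^8 = (6^4)^2 ≡ 53^2 = 2809 ≡ 97 (mod 113)
6^16 = (6^8)^2 ≡ 97^2 = 9409 ≡ 30 (mod 113)
So M = 30. Host Y computes K = M^10 mod 113.
30^1 ≡ 30 (mod 113)
30^2 = (30^1)^2 ≡ 30^2 = 900 ≡ 109 (mod 113)
30^4 = (30^2)^2 ≡ 109^2 = 11881 ≡ 16 (mod 113)
30^8 = (30^4)^2 ≡ 16^2 = 256 ≡ 30 (mod 113)
30^10 = 30^8 · 30^2 ≡ 30 · 109 ≡ 106 (mod 113).

106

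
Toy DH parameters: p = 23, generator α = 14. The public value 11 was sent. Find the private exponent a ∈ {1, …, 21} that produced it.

13

Try successive powers of 14 modulo 23:
14^1 ≡ 14
14^2 ≡ 12
14^3 ≡ 7
14^4 ≡ 6
14^5 ≡ 15
14^6 ≡ 3
14^7 ≡ 19
14^8 ≡ 13
14^9 ≡ 21
14^10 ≡ 18
14^11 ≡ 22
14^12 ≡ 9
14^13 ≡ 11
Found: a = 13.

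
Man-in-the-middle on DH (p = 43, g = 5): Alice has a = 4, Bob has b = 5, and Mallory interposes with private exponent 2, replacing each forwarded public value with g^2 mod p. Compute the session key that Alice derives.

Alice receives Mallory's public value M = 5^2 mod 43 instead of the honest one.
5^1 ≡ 5 (mod 43)
5^2 = (5^1)^2 ≡ 5^2 = 25 ≡ 25 (mod 43)
So M = 25. Alice computes K = M^4 mod 43.
25^1 ≡ 25 (mod 43)
25^2 = (25^1)^2 ≡ 25^2 = 625 ≡ 23 (mod 43)
25^4 = (25^2)^2 ≡ 23^2 = 529 ≡ 13 (mod 43)

13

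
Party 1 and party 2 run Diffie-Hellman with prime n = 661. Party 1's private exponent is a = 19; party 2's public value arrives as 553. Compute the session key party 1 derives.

Shared key K = 553^19 mod 661.
553^1 ≡ 553 (mod 661)
553^2 = (553^1)^2 ≡ 553^2 = 305809 ≡ 427 (mod 661)
553^4 = (553^2)^2 ≡ 427^2 = 182329 ≡ 554 (mod 661)
553^8 = (553^4)^2 ≡ 554^2 = 306916 ≡ 212 (mod 661)
553^16 = (553^8)^2 ≡ 212^2 = 44944 ≡ 657 (mod 661)
553^19 = 553^16 · 553^2 · 553^1 ≡ 657 · 427 · 553 ≡ 45 (mod 661).

45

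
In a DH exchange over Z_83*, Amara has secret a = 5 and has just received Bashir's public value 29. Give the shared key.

Shared key K = 29^5 mod 83.
29^1 ≡ 29 (mod 83)
29^2 = (29^1)^2 ≡ 29^2 = 841 ≡ 11 (mod 83)
29^4 = (29^2)^2 ≡ 11^2 = 121 ≡ 38 (mod 83)
29^5 = 29^4 · 29^1 ≡ 38 · 29 ≡ 23 (mod 83).

23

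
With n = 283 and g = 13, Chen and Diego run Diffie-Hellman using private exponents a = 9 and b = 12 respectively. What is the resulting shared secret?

Chen sends A = g^a mod n = 13^9 mod 283.
13^1 ≡ 13 (mod 283)
13^2 = (13^1)^2 ≡ 13^2 = 169 ≡ 169 (mod 283)
13^4 = (13^2)^2 ≡ 169^2 = 28561 ≡ 261 (mod 283)
13^8 = (13^4)^2 ≡ 261^2 = 68121 ≡ 201 (mod 283)
13^9 = 13^8 · 13^1 ≡ 201 · 13 ≡ 66 (mod 283).
So A = 66. Diego then computes K = A^b mod n = 66^12 mod 283.
66^1 ≡ 66 (mod 283)
66^2 = (66^1)^2 ≡ 66^2 = 4356 ≡ 111 (mod 283)
66^4 = (66^2)^2 ≡ 111^2 = 12321 ≡ 152 (mod 283)
66^8 = (66^4)^2 ≡ 152^2 = 23104 ≡ 181 (mod 283)
66^12 = 66^8 · 66^4 ≡ 181 · 152 ≡ 61 (mod 283).

61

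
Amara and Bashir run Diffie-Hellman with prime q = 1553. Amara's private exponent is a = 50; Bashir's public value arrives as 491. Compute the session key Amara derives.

129

Shared key K = 491^50 mod 1553.
491^1 ≡ 491 (mod 1553)
491^2 = (491^1)^2 ≡ 491^2 = 241081 ≡ 366 (mod 1553)
491^4 = (491^2)^2 ≡ 366^2 = 133956 ≡ 398 (mod 1553)
491^8 = (491^4)^2 ≡ 398^2 = 158404 ≡ 1551 (mod 1553)
491^16 = (491^8)^2 ≡ 1551^2 = 2405601 ≡ 4 (mod 1553)
491^32 = (491^16)^2 ≡ 4^2 = 16 ≡ 16 (mod 1553)
491^50 = 491^32 · 491^16 · 491^2 ≡ 16 · 4 · 366 ≡ 129 (mod 1553).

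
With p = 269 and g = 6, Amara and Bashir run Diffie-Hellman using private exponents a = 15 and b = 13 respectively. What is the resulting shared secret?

217

Amara sends A = g^a mod p = 6^15 mod 269.
6^1 ≡ 6 (mod 269)
6^2 = (6^1)^2 ≡ 6^2 = 36 ≡ 36 (mod 269)
6^4 = (6^2)^2 ≡ 36^2 = 1296 ≡ 220 (mod 269)
6^8 = (6^4)^2 ≡ 220^2 = 48400 ≡ 249 (mod 269)
6^15 = 6^8 · 6^4 · 6^2 · 6^1 ≡ 249 · 220 · 36 · 6 ≡ 246 (mod 269).
So A = 246. Bashir then computes K = A^b mod p = 246^13 mod 269.
246^1 ≡ 246 (mod 269)
246^2 = (246^1)^2 ≡ 246^2 = 60516 ≡ 260 (mod 269)
246^4 = (246^2)^2 ≡ 260^2 = 67600 ≡ 81 (mod 269)
246^8 = (246^4)^2 ≡ 81^2 = 6561 ≡ 105 (mod 269)
246^13 = 246^8 · 246^4 · 246^1 ≡ 105 · 81 · 246 ≡ 217 (mod 269).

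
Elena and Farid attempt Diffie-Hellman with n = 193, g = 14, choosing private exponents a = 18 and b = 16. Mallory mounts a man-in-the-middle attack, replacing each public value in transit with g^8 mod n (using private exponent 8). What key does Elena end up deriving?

Elena receives Mallory's public value M = 14^8 mod 193 instead of the honest one.
14^1 ≡ 14 (mod 193)
14^2 = (14^1)^2 ≡ 14^2 = 196 ≡ 3 (mod 193)
14^4 = (14^2)^2 ≡ 3^2 = 9 ≡ 9 (mod 193)
14^8 = (14^4)^2 ≡ 9^2 = 81 ≡ 81 (mod 193)
So M = 81. Elena computes K = M^18 mod 193.
81^1 ≡ 81 (mod 193)
81^2 = (81^1)^2 ≡ 81^2 = 6561 ≡ 192 (mod 193)
81^4 = (81^2)^2 ≡ 192^2 = 36864 ≡ 1 (mod 193)
81^8 = (81^4)^2 ≡ 1^2 = 1 ≡ 1 (mod 193)
81^16 = (81^8)^2 ≡ 1^2 = 1 ≡ 1 (mod 193)
81^18 = 81^16 · 81^2 ≡ 1 · 192 ≡ 192 (mod 193).

192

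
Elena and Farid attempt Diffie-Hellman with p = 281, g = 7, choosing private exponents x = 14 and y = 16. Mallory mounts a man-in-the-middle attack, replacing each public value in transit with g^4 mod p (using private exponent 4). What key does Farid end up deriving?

153

Farid receives Mallory's public value M = 7^4 mod 281 instead of the honest one.
7^1 ≡ 7 (mod 281)
7^2 = (7^1)^2 ≡ 7^2 = 49 ≡ 49 (mod 281)
7^4 = (7^2)^2 ≡ 49^2 = 2401 ≡ 153 (mod 281)
So M = 153. Farid computes K = M^16 mod 281.
153^1 ≡ 153 (mod 281)
153^2 = (153^1)^2 ≡ 153^2 = 23409 ≡ 86 (mod 281)
153^4 = (153^2)^2 ≡ 86^2 = 7396 ≡ 90 (mod 281)
153^8 = (153^4)^2 ≡ 90^2 = 8100 ≡ 232 (mod 281)
153^16 = (153^8)^2 ≡ 232^2 = 53824 ≡ 153 (mod 281)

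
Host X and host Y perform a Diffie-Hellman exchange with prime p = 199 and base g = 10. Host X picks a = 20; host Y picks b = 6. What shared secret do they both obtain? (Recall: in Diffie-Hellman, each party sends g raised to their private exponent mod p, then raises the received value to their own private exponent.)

117

Host X sends A = g^a mod p = 10^20 mod 199.
10^1 ≡ 10 (mod 199)
10^2 = (10^1)^2 ≡ 10^2 = 100 ≡ 100 (mod 199)
10^4 = (10^2)^2 ≡ 100^2 = 10000 ≡ 50 (mod 199)
10^8 = (10^4)^2 ≡ 50^2 = 2500 ≡ 112 (mod 199)
10^16 = (10^8)^2 ≡ 112^2 = 12544 ≡ 7 (mod 199)
10^20 = 10^16 · 10^4 ≡ 7 · 50 ≡ 151 (mod 199).
So A = 151. Host Y then computes K = A^b mod p = 151^6 mod 199.
151^1 ≡ 151 (mod 199)
151^2 = (151^1)^2 ≡ 151^2 = 22801 ≡ 115 (mod 199)
151^4 = (151^2)^2 ≡ 115^2 = 13225 ≡ 91 (mod 199)
151^6 = 151^4 · 151^2 ≡ 91 · 115 ≡ 117 (mod 199).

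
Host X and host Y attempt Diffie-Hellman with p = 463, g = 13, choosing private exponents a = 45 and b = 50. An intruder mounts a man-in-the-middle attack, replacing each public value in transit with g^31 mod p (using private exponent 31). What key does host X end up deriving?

Host X receives an intruder's public value M = 13^31 mod 463 instead of the honest one.
13^1 ≡ 13 (mod 463)
13^2 = (13^1)^2 ≡ 13^2 = 169 ≡ 169 (mod 463)
13^4 = (13^2)^2 ≡ 169^2 = 28561 ≡ 318 (mod 463)
13^8 = (13^4)^2 ≡ 318^2 = 101124 ≡ 190 (mod 463)
13^16 = (13^8)^2 ≡ 190^2 = 36100 ≡ 449 (mod 463)
13^31 = 13^16 · 13^8 · 13^4 · 13^2 · 13^1 ≡ 449 · 190 · 318 · 169 · 13 ≡ 300 (mod 463).
So M = 300. Host X computes K = M^45 mod 463.
300^1 ≡ 300 (mod 463)
300^2 = (300^1)^2 ≡ 300^2 = 90000 ≡ 178 (mod 463)
300^4 = (300^2)^2 ≡ 178^2 = 31684 ≡ 200 (mod 463)
300^8 = (300^4)^2 ≡ 200^2 = 40000 ≡ 182 (mod 463)
300^16 = (300^8)^2 ≡ 182^2 = 33124 ≡ 251 (mod 463)
300^32 = (300^16)^2 ≡ 251^2 = 63001 ≡ 33 (mod 463)
300^45 = 300^32 · 300^8 · 300^4 · 300^1 ≡ 33 · 182 · 200 · 300 ≡ 155 (mod 463).

155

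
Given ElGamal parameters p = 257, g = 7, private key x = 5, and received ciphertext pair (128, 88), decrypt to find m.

Shared mask s = c₁^x mod p = 128^5 mod 257.
128^1 ≡ 128 (mod 257)
128^2 = (128^1)^2 ≡ 128^2 = 16384 ≡ 193 (mod 257)
128^4 = (128^2)^2 ≡ 193^2 = 37249 ≡ 241 (mod 257)
128^5 = 128^4 · 128^1 ≡ 241 · 128 ≡ 8 (mod 257).
So s = 8; s⁻¹ ≡ 225 (mod 257).
m = c₂ · s⁻¹ mod 257 = 88 · 225 mod 257 = 11.

11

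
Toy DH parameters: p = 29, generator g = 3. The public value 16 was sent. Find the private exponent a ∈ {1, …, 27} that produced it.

Try successive powers of 3 modulo 29:
3^1 ≡ 3
3^2 ≡ 9
3^3 ≡ 27
3^4 ≡ 23
3^5 ≡ 11
3^6 ≡ 4
3^7 ≡ 12
3^8 ≡ 7
3^9 ≡ 21
3^10 ≡ 5
3^11 ≡ 15
3^12 ≡ 16
Found: a = 12.

12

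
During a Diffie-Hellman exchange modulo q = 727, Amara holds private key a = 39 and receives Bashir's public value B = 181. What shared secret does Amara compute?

Shared key K = 181^39 mod 727.
181^1 ≡ 181 (mod 727)
181^2 = (181^1)^2 ≡ 181^2 = 32761 ≡ 46 (mod 727)
181^4 = (181^2)^2 ≡ 46^2 = 2116 ≡ 662 (mod 727)
181^8 = (181^4)^2 ≡ 662^2 = 438244 ≡ 590 (mod 727)
181^16 = (181^8)^2 ≡ 590^2 = 348100 ≡ 594 (mod 727)
181^32 = (181^16)^2 ≡ 594^2 = 352836 ≡ 241 (mod 727)
181^39 = 181^32 · 181^4 · 181^2 · 181^1 ≡ 241 · 662 · 46 · 181 ≡ 645 (mod 727).

645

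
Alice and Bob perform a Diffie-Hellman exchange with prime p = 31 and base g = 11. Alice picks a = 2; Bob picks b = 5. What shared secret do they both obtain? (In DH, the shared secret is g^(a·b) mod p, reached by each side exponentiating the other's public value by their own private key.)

Bob sends B = g^b mod p = 11^5 mod 31.
11^1 ≡ 11 (mod 31)
11^2 = (11^1)^2 ≡ 11^2 = 121 ≡ 28 (mod 31)
11^4 = (11^2)^2 ≡ 28^2 = 784 ≡ 9 (mod 31)
11^5 = 11^4 · 11^1 ≡ 9 · 11 ≡ 6 (mod 31).
So B = 6. Alice then computes K = B^a mod p = 6^2 mod 31.
6^1 ≡ 6 (mod 31)
6^2 = (6^1)^2 ≡ 6^2 = 36 ≡ 5 (mod 31)

5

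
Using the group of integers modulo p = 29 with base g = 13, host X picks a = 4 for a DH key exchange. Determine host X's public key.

Public value = 13^4 mod 29.
13^1 ≡ 13 (mod 29)
13^2 = (13^1)^2 ≡ 13^2 = 169 ≡ 24 (mod 29)
13^4 = (13^2)^2 ≡ 24^2 = 576 ≡ 25 (mod 29)

25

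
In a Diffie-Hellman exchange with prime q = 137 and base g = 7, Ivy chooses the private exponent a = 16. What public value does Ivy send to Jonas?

73

Public value = 7^16 mod 137.
7^1 ≡ 7 (mod 137)
7^2 = (7^1)^2 ≡ 7^2 = 49 ≡ 49 (mod 137)
7^4 = (7^2)^2 ≡ 49^2 = 2401 ≡ 72 (mod 137)
7^8 = (7^4)^2 ≡ 72^2 = 5184 ≡ 115 (mod 137)
7^16 = (7^8)^2 ≡ 115^2 = 13225 ≡ 73 (mod 137)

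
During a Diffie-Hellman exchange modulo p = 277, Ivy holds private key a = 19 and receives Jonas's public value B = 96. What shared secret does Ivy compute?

Shared key K = 96^19 mod 277.
96^1 ≡ 96 (mod 277)
96^2 = (96^1)^2 ≡ 96^2 = 9216 ≡ 75 (mod 277)
96^4 = (96^2)^2 ≡ 75^2 = 5625 ≡ 85 (mod 277)
96^8 = (96^4)^2 ≡ 85^2 = 7225 ≡ 23 (mod 277)
96^16 = (96^8)^2 ≡ 23^2 = 529 ≡ 252 (mod 277)
96^19 = 96^16 · 96^2 · 96^1 ≡ 252 · 75 · 96 ≡ 50 (mod 277).

50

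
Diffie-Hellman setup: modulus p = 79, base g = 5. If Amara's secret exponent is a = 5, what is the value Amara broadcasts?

44

Public value = 5^5 (mod 79).
5^1 ≡ 5 (mod 79)
5^2 = (5^1)^2 ≡ 5^2 = 25 ≡ 25 (mod 79)
5^4 = (5^2)^2 ≡ 25^2 = 625 ≡ 72 (mod 79)
5^5 = 5^4 · 5^1 ≡ 72 · 5 ≡ 44 (mod 79).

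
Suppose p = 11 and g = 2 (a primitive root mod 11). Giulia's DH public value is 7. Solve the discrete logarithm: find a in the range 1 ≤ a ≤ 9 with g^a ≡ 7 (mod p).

7

Try successive powers of 2 modulo 11:
2^1 ≡ 2
2^2 ≡ 4
2^3 ≡ 8
2^4 ≡ 5
2^5 ≡ 10
2^6 ≡ 9
2^7 ≡ 7
Found: a = 7.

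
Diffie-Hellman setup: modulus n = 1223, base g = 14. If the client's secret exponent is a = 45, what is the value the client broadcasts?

Public value = 14^45 mod 1223.
14^1 ≡ 14 (mod 1223)
14^2 = (14^1)^2 ≡ 14^2 = 196 ≡ 196 (mod 1223)
14^4 = (14^2)^2 ≡ 196^2 = 38416 ≡ 503 (mod 1223)
14^8 = (14^4)^2 ≡ 503^2 = 253009 ≡ 1071 (mod 1223)
14^16 = (14^8)^2 ≡ 1071^2 = 1147041 ≡ 1090 (mod 1223)
14^32 = (14^16)^2 ≡ 1090^2 = 1188100 ≡ 567 (mod 1223)
14^45 = 14^32 · 14^8 · 14^4 · 14^1 ≡ 567 · 1071 · 503 · 14 ≡ 1130 (mod 1223).

1130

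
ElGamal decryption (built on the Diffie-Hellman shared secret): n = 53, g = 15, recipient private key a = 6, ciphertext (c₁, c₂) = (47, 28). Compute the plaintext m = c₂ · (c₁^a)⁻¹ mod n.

15

Shared mask s = c₁^a mod n = 47^6 mod 53.
47^1 ≡ 47 (mod 53)
47^2 = (47^1)^2 ≡ 47^2 = 2209 ≡ 36 (mod 53)
47^4 = (47^2)^2 ≡ 36^2 = 1296 ≡ 24 (mod 53)
47^6 = 47^4 · 47^2 ≡ 24 · 36 ≡ 16 (mod 53).
So s = 16; s⁻¹ ≡ 10 (mod 53).
m = c₂ · s⁻¹ mod 53 = 28 · 10 mod 53 = 15.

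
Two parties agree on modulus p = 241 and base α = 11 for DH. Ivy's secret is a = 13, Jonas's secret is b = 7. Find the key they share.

88

Jonas sends B = α^b mod p = 11^7 mod 241.
11^1 ≡ 11 (mod 241)
11^2 = (11^1)^2 ≡ 11^2 = 121 ≡ 121 (mod 241)
11^4 = (11^2)^2 ≡ 121^2 = 14641 ≡ 181 (mod 241)
11^7 = 11^4 · 11^2 · 11^1 ≡ 181 · 121 · 11 ≡ 152 (mod 241).
So B = 152. Ivy then computes K = B^a mod p = 152^13 mod 241.
152^1 ≡ 152 (mod 241)
152^2 = (152^1)^2 ≡ 152^2 = 23104 ≡ 209 (mod 241)
152^4 = (152^2)^2 ≡ 209^2 = 43681 ≡ 60 (mod 241)
152^8 = (152^4)^2 ≡ 60^2 = 3600 ≡ 226 (mod 241)
152^13 = 152^8 · 152^4 · 152^1 ≡ 226 · 60 · 152 ≡ 88 (mod 241).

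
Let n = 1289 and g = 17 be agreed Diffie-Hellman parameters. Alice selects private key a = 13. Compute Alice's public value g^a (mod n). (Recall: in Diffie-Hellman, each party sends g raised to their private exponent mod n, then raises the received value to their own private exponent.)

Public value = 17^13 (mod 1289).
17^1 ≡ 17 (mod 1289)
17^2 = (17^1)^2 ≡ 17^2 = 289 ≡ 289 (mod 1289)
17^4 = (17^2)^2 ≡ 289^2 = 83521 ≡ 1025 (mod 1289)
17^8 = (17^4)^2 ≡ 1025^2 = 1050625 ≡ 90 (mod 1289)
17^13 = 17^8 · 17^4 · 17^1 ≡ 90 · 1025 · 17 ≡ 826 (mod 1289).

826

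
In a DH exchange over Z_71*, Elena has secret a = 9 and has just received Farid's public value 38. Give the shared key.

18

Shared key K = 38^9 mod 71.
38^1 ≡ 38 (mod 71)
38^2 = (38^1)^2 ≡ 38^2 = 1444 ≡ 24 (mod 71)
38^4 = (38^2)^2 ≡ 24^2 = 576 ≡ 8 (mod 71)
38^8 = (38^4)^2 ≡ 8^2 = 64 ≡ 64 (mod 71)
38^9 = 38^8 · 38^1 ≡ 64 · 38 ≡ 18 (mod 71).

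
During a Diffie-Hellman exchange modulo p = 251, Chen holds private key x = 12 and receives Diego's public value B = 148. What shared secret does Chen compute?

209

Shared key K = 148^12 mod 251.
148^1 ≡ 148 (mod 251)
148^2 = (148^1)^2 ≡ 148^2 = 21904 ≡ 67 (mod 251)
148^4 = (148^2)^2 ≡ 67^2 = 4489 ≡ 222 (mod 251)
148^8 = (148^4)^2 ≡ 222^2 = 49284 ≡ 88 (mod 251)
148^12 = 148^8 · 148^4 ≡ 88 · 222 ≡ 209 (mod 251).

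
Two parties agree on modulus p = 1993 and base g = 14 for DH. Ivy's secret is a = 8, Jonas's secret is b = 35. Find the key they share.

1385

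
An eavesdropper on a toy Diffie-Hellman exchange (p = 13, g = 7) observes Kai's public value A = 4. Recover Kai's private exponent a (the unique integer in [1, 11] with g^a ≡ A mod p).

10

Try successive powers of 7 modulo 13:
7^1 ≡ 7
7^2 ≡ 10
7^3 ≡ 5
7^4 ≡ 9
7^5 ≡ 11
7^6 ≡ 12
7^7 ≡ 6
7^8 ≡ 3
7^9 ≡ 8
7^10 ≡ 4
Found: a = 10.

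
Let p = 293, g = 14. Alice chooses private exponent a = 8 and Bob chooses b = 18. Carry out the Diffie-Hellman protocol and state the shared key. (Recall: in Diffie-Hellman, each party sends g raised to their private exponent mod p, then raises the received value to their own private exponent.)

Alice sends A = g^a mod p = 14^8 mod 293.
14^1 ≡ 14 (mod 293)
14^2 = (14^1)^2 ≡ 14^2 = 196 ≡ 196 (mod 293)
14^4 = (14^2)^2 ≡ 196^2 = 38416 ≡ 33 (mod 293)
14^8 = (14^4)^2 ≡ 33^2 = 1089 ≡ 210 (mod 293)
So A = 210. Bob then computes K = A^b mod p = 210^18 mod 293.
210^1 ≡ 210 (mod 293)
210^2 = (210^1)^2 ≡ 210^2 = 44100 ≡ 150 (mod 293)
210^4 = (210^2)^2 ≡ 150^2 = 22500 ≡ 232 (mod 293)
210^8 = (210^4)^2 ≡ 232^2 = 53824 ≡ 205 (mod 293)
210^16 = (210^8)^2 ≡ 205^2 = 42025 ≡ 126 (mod 293)
210^18 = 210^16 · 210^2 ≡ 126 · 150 ≡ 148 (mod 293).

148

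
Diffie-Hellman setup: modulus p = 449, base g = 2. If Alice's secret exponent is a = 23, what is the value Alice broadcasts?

390

Public value = 2^23 (mod 449).
2^1 ≡ 2 (mod 449)
2^2 = (2^1)^2 ≡ 2^2 = 4 ≡ 4 (mod 449)
2^4 = (2^2)^2 ≡ 4^2 = 16 ≡ 16 (mod 449)
2^8 = (2^4)^2 ≡ 16^2 = 256 ≡ 256 (mod 449)
2^16 = (2^8)^2 ≡ 256^2 = 65536 ≡ 431 (mod 449)
2^23 = 2^16 · 2^4 · 2^2 · 2^1 ≡ 431 · 16 · 4 · 2 ≡ 390 (mod 449).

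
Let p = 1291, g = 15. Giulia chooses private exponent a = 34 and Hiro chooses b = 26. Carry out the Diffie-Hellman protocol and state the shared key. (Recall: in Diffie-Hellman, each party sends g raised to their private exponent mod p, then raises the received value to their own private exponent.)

1197

Hiro sends B = g^b mod p = 15^26 mod 1291.
15^1 ≡ 15 (mod 1291)
15^2 = (15^1)^2 ≡ 15^2 = 225 ≡ 225 (mod 1291)
15^4 = (15^2)^2 ≡ 225^2 = 50625 ≡ 276 (mod 1291)
15^8 = (15^4)^2 ≡ 276^2 = 76176 ≡ 7 (mod 1291)
15^16 = (15^8)^2 ≡ 7^2 = 49 ≡ 49 (mod 1291)
15^26 = 15^16 · 15^8 · 15^2 ≡ 49 · 7 · 225 ≡ 1006 (mod 1291).
So B = 1006. Giulia then computes K = B^a mod p = 1006^34 mod 1291.
1006^1 ≡ 1006 (mod 1291)
1006^2 = (1006^1)^2 ≡ 1006^2 = 1012036 ≡ 1183 (mod 1291)
1006^4 = (1006^2)^2 ≡ 1183^2 = 1399489 ≡ 45 (mod 1291)
1006^8 = (1006^4)^2 ≡ 45^2 = 2025 ≡ 734 (mod 1291)
1006^16 = (1006^8)^2 ≡ 734^2 = 538756 ≡ 409 (mod 1291)
1006^32 = (1006^16)^2 ≡ 409^2 = 167281 ≡ 742 (mod 1291)
1006^34 = 1006^32 · 1006^2 ≡ 742 · 1183 ≡ 1197 (mod 1291).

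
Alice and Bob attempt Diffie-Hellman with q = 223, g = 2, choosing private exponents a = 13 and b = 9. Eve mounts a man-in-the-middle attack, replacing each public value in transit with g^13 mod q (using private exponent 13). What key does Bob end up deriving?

Bob receives Eve's public value M = 2^13 mod 223 instead of the honest one.
2^1 ≡ 2 (mod 223)
2^2 = (2^1)^2 ≡ 2^2 = 4 ≡ 4 (mod 223)
2^4 = (2^2)^2 ≡ 4^2 = 16 ≡ 16 (mod 223)
2^8 = (2^4)^2 ≡ 16^2 = 256 ≡ 33 (mod 223)
2^13 = 2^8 · 2^4 · 2^1 ≡ 33 · 16 · 2 ≡ 164 (mod 223).
So M = 164. Bob computes K = M^9 mod 223.
164^1 ≡ 164 (mod 223)
164^2 = (164^1)^2 ≡ 164^2 = 26896 ≡ 136 (mod 223)
164^4 = (164^2)^2 ≡ 136^2 = 18496 ≡ 210 (mod 223)
164^8 = (164^4)^2 ≡ 210^2 = 44100 ≡ 169 (mod 223)
164^9 = 164^8 · 164^1 ≡ 169 · 164 ≡ 64 (mod 223).

64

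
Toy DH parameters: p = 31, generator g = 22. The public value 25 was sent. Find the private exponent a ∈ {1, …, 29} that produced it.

Try successive powers of 22 modulo 31:
22^1 ≡ 22
22^2 ≡ 19
22^3 ≡ 15
22^4 ≡ 20
22^5 ≡ 6
22^6 ≡ 8
22^7 ≡ 21
22^8 ≡ 28
22^9 ≡ 27
22^10 ≡ 5
22^11 ≡ 17
22^12 ≡ 2
22^13 ≡ 13
22^14 ≡ 7
22^15 ≡ 30
22^16 ≡ 9
22^17 ≡ 12
22^18 ≡ 16
22^19 ≡ 11
22^20 ≡ 25
Found: a = 20.

20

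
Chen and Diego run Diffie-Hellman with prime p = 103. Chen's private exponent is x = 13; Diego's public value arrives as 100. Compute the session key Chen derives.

Shared key K = 100^13 mod 103.
100^1 ≡ 100 (mod 103)
100^2 = (100^1)^2 ≡ 100^2 = 10000 ≡ 9 (mod 103)
100^4 = (100^2)^2 ≡ 9^2 = 81 ≡ 81 (mod 103)
100^8 = (100^4)^2 ≡ 81^2 = 6561 ≡ 72 (mod 103)
100^13 = 100^8 · 100^4 · 100^1 ≡ 72 · 81 · 100 ≡ 14 (mod 103).

14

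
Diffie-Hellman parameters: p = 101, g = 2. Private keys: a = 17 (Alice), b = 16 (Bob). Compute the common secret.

Bob sends B = g^b mod p = 2^16 mod 101.
2^1 ≡ 2 (mod 101)
2^2 = (2^1)^2 ≡ 2^2 = 4 ≡ 4 (mod 101)
2^4 = (2^2)^2 ≡ 4^2 = 16 ≡ 16 (mod 101)
2^8 = (2^4)^2 ≡ 16^2 = 256 ≡ 54 (mod 101)
2^16 = (2^8)^2 ≡ 54^2 = 2916 ≡ 88 (mod 101)
So B = 88. Alice then computes K = B^a mod p = 88^17 mod 101.
88^1 ≡ 88 (mod 101)
88^2 = (88^1)^2 ≡ 88^2 = 7744 ≡ 68 (mod 101)
88^4 = (88^2)^2 ≡ 68^2 = 4624 ≡ 79 (mod 101)
88^8 = (88^4)^2 ≡ 79^2 = 6241 ≡ 80 (mod 101)
88^16 = (88^8)^2 ≡ 80^2 = 6400 ≡ 37 (mod 101)
88^17 = 88^16 · 88^1 ≡ 37 · 88 ≡ 24 (mod 101).

24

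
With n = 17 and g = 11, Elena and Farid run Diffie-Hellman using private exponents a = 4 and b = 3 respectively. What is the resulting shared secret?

13

Farid sends B = g^b mod n = 11^3 mod 17.
11^1 ≡ 11 (mod 17)
11^2 = (11^1)^2 ≡ 11^2 = 121 ≡ 2 (mod 17)
11^3 = 11^2 · 11^1 ≡ 2 · 11 ≡ 5 (mod 17).
So B = 5. Elena then computes K = B^a mod n = 5^4 mod 17.
5^1 ≡ 5 (mod 17)
5^2 = (5^1)^2 ≡ 5^2 = 25 ≡ 8 (mod 17)
5^4 = (5^2)^2 ≡ 8^2 = 64 ≡ 13 (mod 17)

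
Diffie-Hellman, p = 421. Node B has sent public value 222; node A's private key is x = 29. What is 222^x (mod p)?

Shared key K = 222^29 mod 421.
222^1 ≡ 222 (mod 421)
222^2 = (222^1)^2 ≡ 222^2 = 49284 ≡ 27 (mod 421)
222^4 = (222^2)^2 ≡ 27^2 = 729 ≡ 308 (mod 421)
222^8 = (222^4)^2 ≡ 308^2 = 94864 ≡ 139 (mod 421)
222^16 = (222^8)^2 ≡ 139^2 = 19321 ≡ 376 (mod 421)
222^29 = 222^16 · 222^8 · 222^4 · 222^1 ≡ 376 · 139 · 308 · 222 ≡ 336 (mod 421).

336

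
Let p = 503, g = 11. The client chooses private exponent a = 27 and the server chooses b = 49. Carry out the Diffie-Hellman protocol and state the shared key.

The server sends B = g^b mod p = 11^49 mod 503.
11^1 ≡ 11 (mod 503)
11^2 = (11^1)^2 ≡ 11^2 = 121 ≡ 121 (mod 503)
11^4 = (11^2)^2 ≡ 121^2 = 14641 ≡ 54 (mod 503)
11^8 = (11^4)^2 ≡ 54^2 = 2916 ≡ 401 (mod 503)
11^16 = (11^8)^2 ≡ 401^2 = 160801 ≡ 344 (mod 503)
11^32 = (11^16)^2 ≡ 344^2 = 118336 ≡ 131 (mod 503)
11^49 = 11^32 · 11^16 · 11^1 ≡ 131 · 344 · 11 ≡ 249 (mod 503).
So B = 249. The client then computes K = B^a mod p = 249^27 mod 503.
249^1 ≡ 249 (mod 503)
249^2 = (249^1)^2 ≡ 249^2 = 62001 ≡ 132 (mod 503)
249^4 = (249^2)^2 ≡ 132^2 = 17424 ≡ 322 (mod 503)
249^8 = (249^4)^2 ≡ 322^2 = 103684 ≡ 66 (mod 503)
249^16 = (249^8)^2 ≡ 66^2 = 4356 ≡ 332 (mod 503)
249^27 = 249^16 · 249^8 · 249^2 · 249^1 ≡ 332 · 66 · 132 · 249 ≡ 168 (mod 503).

168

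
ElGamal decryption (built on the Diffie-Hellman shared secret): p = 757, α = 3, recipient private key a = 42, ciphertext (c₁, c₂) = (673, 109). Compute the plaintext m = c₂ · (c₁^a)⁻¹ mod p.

672

Shared mask s = c₁^a mod p = 673^42 mod 757.
673^1 ≡ 673 (mod 757)
673^2 = (673^1)^2 ≡ 673^2 = 452929 ≡ 243 (mod 757)
673^4 = (673^2)^2 ≡ 243^2 = 59049 ≡ 3 (mod 757)
673^8 = (673^4)^2 ≡ 3^2 = 9 ≡ 9 (mod 757)
673^16 = (673^8)^2 ≡ 9^2 = 81 ≡ 81 (mod 757)
673^32 = (673^16)^2 ≡ 81^2 = 6561 ≡ 505 (mod 757)
673^42 = 673^32 · 673^8 · 673^2 ≡ 505 · 9 · 243 ≡ 729 (mod 757).
So s = 729; s⁻¹ ≡ 27 (mod 757).
m = c₂ · s⁻¹ mod 757 = 109 · 27 mod 757 = 672.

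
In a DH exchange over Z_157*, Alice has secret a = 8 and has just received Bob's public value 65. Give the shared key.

108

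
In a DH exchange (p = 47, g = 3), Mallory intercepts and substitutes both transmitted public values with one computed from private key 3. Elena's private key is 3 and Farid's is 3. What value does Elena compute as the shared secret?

37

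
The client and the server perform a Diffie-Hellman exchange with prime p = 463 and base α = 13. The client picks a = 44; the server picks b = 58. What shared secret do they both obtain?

The server sends B = α^b mod p = 13^58 mod 463.
13^1 ≡ 13 (mod 463)
13^2 = (13^1)^2 ≡ 13^2 = 169 ≡ 169 (mod 463)
13^4 = (13^2)^2 ≡ 169^2 = 28561 ≡ 318 (mod 463)
13^8 = (13^4)^2 ≡ 318^2 = 101124 ≡ 190 (mod 463)
13^16 = (13^8)^2 ≡ 190^2 = 36100 ≡ 449 (mod 463)
13^32 = (13^16)^2 ≡ 449^2 = 201601 ≡ 196 (mod 463)
13^58 = 13^32 · 13^16 · 13^8 · 13^2 ≡ 196 · 449 · 190 · 169 ≡ 449 (mod 463).
So B = 449. The client then computes K = B^a mod p = 449^44 mod 463.
449^1 ≡ 449 (mod 463)
449^2 = (449^1)^2 ≡ 449^2 = 201601 ≡ 196 (mod 463)
449^4 = (449^2)^2 ≡ 196^2 = 38416 ≡ 450 (mod 463)
449^8 = (449^4)^2 ≡ 450^2 = 202500 ≡ 169 (mod 463)
449^16 = (449^8)^2 ≡ 169^2 = 28561 ≡ 318 (mod 463)
449^32 = (449^16)^2 ≡ 318^2 = 101124 ≡ 190 (mod 463)
449^44 = 449^32 · 449^8 · 449^4 ≡ 190 · 169 · 450 ≡ 196 (mod 463).

196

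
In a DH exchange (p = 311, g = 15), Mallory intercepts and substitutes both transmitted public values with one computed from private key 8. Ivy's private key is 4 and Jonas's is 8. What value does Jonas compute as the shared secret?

225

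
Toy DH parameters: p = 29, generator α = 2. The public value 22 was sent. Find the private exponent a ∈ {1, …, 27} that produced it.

Try successive powers of 2 modulo 29:
2^1 ≡ 2
2^2 ≡ 4
2^3 ≡ 8
2^4 ≡ 16
2^5 ≡ 3
2^6 ≡ 6
2^7 ≡ 12
2^8 ≡ 24
2^9 ≡ 19
2^10 ≡ 9
2^11 ≡ 18
2^12 ≡ 7
2^13 ≡ 14
2^14 ≡ 28
2^15 ≡ 27
2^16 ≡ 25
2^17 ≡ 21
2^18 ≡ 13
2^19 ≡ 26
2^20 ≡ 23
2^21 ≡ 17
2^22 ≡ 5
2^23 ≡ 10
2^24 ≡ 20
2^25 ≡ 11
2^26 ≡ 22
Found: a = 26.

26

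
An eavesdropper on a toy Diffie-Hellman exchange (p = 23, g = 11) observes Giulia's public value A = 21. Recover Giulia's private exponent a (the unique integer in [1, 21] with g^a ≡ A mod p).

21

Try successive powers of 11 modulo 23:
11^1 ≡ 11
11^2 ≡ 6
11^3 ≡ 20
11^4 ≡ 13
11^5 ≡ 5
11^6 ≡ 9
11^7 ≡ 7
11^8 ≡ 8
11^9 ≡ 19
11^10 ≡ 2
11^11 ≡ 22
11^12 ≡ 12
11^13 ≡ 17
11^14 ≡ 3
11^15 ≡ 10
11^16 ≡ 18
11^17 ≡ 14
11^18 ≡ 16
11^19 ≡ 15
11^20 ≡ 4
11^21 ≡ 21
Found: a = 21.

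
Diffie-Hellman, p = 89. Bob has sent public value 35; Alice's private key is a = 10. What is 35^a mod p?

Shared key K = 35^10 mod 89.
35^1 ≡ 35 (mod 89)
35^2 = (35^1)^2 ≡ 35^2 = 1225 ≡ 68 (mod 89)
35^4 = (35^2)^2 ≡ 68^2 = 4624 ≡ 85 (mod 89)
35^8 = (35^4)^2 ≡ 85^2 = 7225 ≡ 16 (mod 89)
35^10 = 35^8 · 35^2 ≡ 16 · 68 ≡ 20 (mod 89).

20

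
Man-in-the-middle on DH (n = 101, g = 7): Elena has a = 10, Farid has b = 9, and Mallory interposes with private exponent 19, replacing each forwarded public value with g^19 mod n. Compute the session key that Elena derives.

Elena receives Mallory's public value M = 7^19 mod 101 instead of the honest one.
7^1 ≡ 7 (mod 101)
7^2 = (7^1)^2 ≡ 7^2 = 49 ≡ 49 (mod 101)
7^4 = (7^2)^2 ≡ 49^2 = 2401 ≡ 78 (mod 101)
7^8 = (7^4)^2 ≡ 78^2 = 6084 ≡ 24 (mod 101)
7^16 = (7^8)^2 ≡ 24^2 = 576 ≡ 71 (mod 101)
7^19 = 7^16 · 7^2 · 7^1 ≡ 71 · 49 · 7 ≡ 12 (mod 101).
So M = 12. Elena computes K = M^10 mod 101.
12^1 ≡ 12 (mod 101)
12^2 = (12^1)^2 ≡ 12^2 = 144 ≡ 43 (mod 101)
12^4 = (12^2)^2 ≡ 43^2 = 1849 ≡ 31 (mod 101)
12^8 = (12^4)^2 ≡ 31^2 = 961 ≡ 52 (mod 101)
12^10 = 12^8 · 12^2 ≡ 52 · 43 ≡ 14 (mod 101).

14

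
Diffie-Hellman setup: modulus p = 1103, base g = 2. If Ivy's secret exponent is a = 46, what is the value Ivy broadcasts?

918

Public value = 2^46 (mod 1103).
2^1 ≡ 2 (mod 1103)
2^2 = (2^1)^2 ≡ 2^2 = 4 ≡ 4 (mod 1103)
2^4 = (2^2)^2 ≡ 4^2 = 16 ≡ 16 (mod 1103)
2^8 = (2^4)^2 ≡ 16^2 = 256 ≡ 256 (mod 1103)
2^16 = (2^8)^2 ≡ 256^2 = 65536 ≡ 459 (mod 1103)
2^32 = (2^16)^2 ≡ 459^2 = 210681 ≡ 8 (mod 1103)
2^46 = 2^32 · 2^8 · 2^4 · 2^2 ≡ 8 · 256 · 16 · 4 ≡ 918 (mod 1103).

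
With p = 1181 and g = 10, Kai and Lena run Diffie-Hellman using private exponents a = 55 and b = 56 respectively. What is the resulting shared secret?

697

Lena sends B = g^b mod p = 10^56 mod 1181.
10^1 ≡ 10 (mod 1181)
10^2 = (10^1)^2 ≡ 10^2 = 100 ≡ 100 (mod 1181)
10^4 = (10^2)^2 ≡ 100^2 = 10000 ≡ 552 (mod 1181)
10^8 = (10^4)^2 ≡ 552^2 = 304704 ≡ 6 (mod 1181)
10^16 = (10^8)^2 ≡ 6^2 = 36 ≡ 36 (mod 1181)
10^32 = (10^16)^2 ≡ 36^2 = 1296 ≡ 115 (mod 1181)
10^56 = 10^32 · 10^16 · 10^8 ≡ 115 · 36 · 6 ≡ 39 (mod 1181).
So B = 39. Kai then computes K = B^a mod p = 39^55 mod 1181.
39^1 ≡ 39 (mod 1181)
39^2 = (39^1)^2 ≡ 39^2 = 1521 ≡ 340 (mod 1181)
39^4 = (39^2)^2 ≡ 340^2 = 115600 ≡ 1043 (mod 1181)
39^8 = (39^4)^2 ≡ 1043^2 = 1087849 ≡ 148 (mod 1181)
39^16 = (39^8)^2 ≡ 148^2 = 21904 ≡ 646 (mod 1181)
39^32 = (39^16)^2 ≡ 646^2 = 417316 ≡ 423 (mod 1181)
39^55 = 39^32 · 39^16 · 39^4 · 39^2 · 39^1 ≡ 423 · 646 · 1043 · 340 · 39 ≡ 697 (mod 1181).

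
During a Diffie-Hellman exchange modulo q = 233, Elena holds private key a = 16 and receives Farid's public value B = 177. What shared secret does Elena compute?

76

Shared key K = 177^16 mod 233.
177^1 ≡ 177 (mod 233)
177^2 = (177^1)^2 ≡ 177^2 = 31329 ≡ 107 (mod 233)
177^4 = (177^2)^2 ≡ 107^2 = 11449 ≡ 32 (mod 233)
177^8 = (177^4)^2 ≡ 32^2 = 1024 ≡ 92 (mod 233)
177^16 = (177^8)^2 ≡ 92^2 = 8464 ≡ 76 (mod 233)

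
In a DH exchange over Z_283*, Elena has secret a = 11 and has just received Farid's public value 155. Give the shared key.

204

Shared key K = 155^11 mod 283.
155^1 ≡ 155 (mod 283)
155^2 = (155^1)^2 ≡ 155^2 = 24025 ≡ 253 (mod 283)
155^4 = (155^2)^2 ≡ 253^2 = 64009 ≡ 51 (mod 283)
155^8 = (155^4)^2 ≡ 51^2 = 2601 ≡ 54 (mod 283)
155^11 = 155^8 · 155^2 · 155^1 ≡ 54 · 253 · 155 ≡ 204 (mod 283).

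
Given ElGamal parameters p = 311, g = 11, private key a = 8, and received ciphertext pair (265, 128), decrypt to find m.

127

Shared mask s = c₁^a mod p = 265^8 mod 311.
265^1 ≡ 265 (mod 311)
265^2 = (265^1)^2 ≡ 265^2 = 70225 ≡ 250 (mod 311)
265^4 = (265^2)^2 ≡ 250^2 = 62500 ≡ 300 (mod 311)
265^8 = (265^4)^2 ≡ 300^2 = 90000 ≡ 121 (mod 311)
So s = 121; s⁻¹ ≡ 18 (mod 311).
m = c₂ · s⁻¹ mod 311 = 128 · 18 mod 311 = 127.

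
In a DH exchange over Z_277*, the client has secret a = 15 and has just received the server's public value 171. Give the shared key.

16

Shared key K = 171^15 mod 277.
171^1 ≡ 171 (mod 277)
171^2 = (171^1)^2 ≡ 171^2 = 29241 ≡ 156 (mod 277)
171^4 = (171^2)^2 ≡ 156^2 = 24336 ≡ 237 (mod 277)
171^8 = (171^4)^2 ≡ 237^2 = 56169 ≡ 215 (mod 277)
171^15 = 171^8 · 171^4 · 171^2 · 171^1 ≡ 215 · 237 · 156 · 171 ≡ 16 (mod 277).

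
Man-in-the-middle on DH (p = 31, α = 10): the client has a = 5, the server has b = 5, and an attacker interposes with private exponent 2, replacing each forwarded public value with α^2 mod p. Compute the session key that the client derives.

5

The client receives an attacker's public value M = 10^2 mod 31 instead of the honest one.
10^1 ≡ 10 (mod 31)
10^2 = (10^1)^2 ≡ 10^2 = 100 ≡ 7 (mod 31)
So M = 7. The client computes K = M^5 mod 31.
7^1 ≡ 7 (mod 31)
7^2 = (7^1)^2 ≡ 7^2 = 49 ≡ 18 (mod 31)
7^4 = (7^2)^2 ≡ 18^2 = 324 ≡ 14 (mod 31)
7^5 = 7^4 · 7^1 ≡ 14 · 7 ≡ 5 (mod 31).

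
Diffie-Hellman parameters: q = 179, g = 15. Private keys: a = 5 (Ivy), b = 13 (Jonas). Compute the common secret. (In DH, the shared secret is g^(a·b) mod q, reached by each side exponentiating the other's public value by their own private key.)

108

Ivy sends A = g^a mod q = 15^5 mod 179.
15^1 ≡ 15 (mod 179)
15^2 = (15^1)^2 ≡ 15^2 = 225 ≡ 46 (mod 179)
15^4 = (15^2)^2 ≡ 46^2 = 2116 ≡ 147 (mod 179)
15^5 = 15^4 · 15^1 ≡ 147 · 15 ≡ 57 (mod 179).
So A = 57. Jonas then computes K = A^b mod q = 57^13 mod 179.
57^1 ≡ 57 (mod 179)
57^2 = (57^1)^2 ≡ 57^2 = 3249 ≡ 27 (mod 179)
57^4 = (57^2)^2 ≡ 27^2 = 729 ≡ 13 (mod 179)
57^8 = (57^4)^2 ≡ 13^2 = 169 ≡ 169 (mod 179)
57^13 = 57^8 · 57^4 · 57^1 ≡ 169 · 13 · 57 ≡ 108 (mod 179).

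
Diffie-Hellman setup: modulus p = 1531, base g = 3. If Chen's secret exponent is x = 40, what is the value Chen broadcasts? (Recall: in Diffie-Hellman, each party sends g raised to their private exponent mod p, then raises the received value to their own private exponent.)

1313

Public value = 3^40 mod 1531.
3^1 ≡ 3 (mod 1531)
3^2 = (3^1)^2 ≡ 3^2 = 9 ≡ 9 (mod 1531)
3^4 = (3^2)^2 ≡ 9^2 = 81 ≡ 81 (mod 1531)
3^8 = (3^4)^2 ≡ 81^2 = 6561 ≡ 437 (mod 1531)
3^16 = (3^8)^2 ≡ 437^2 = 190969 ≡ 1125 (mod 1531)
3^32 = (3^16)^2 ≡ 1125^2 = 1265625 ≡ 1019 (mod 1531)
3^40 = 3^32 · 3^8 ≡ 1019 · 437 ≡ 1313 (mod 1531).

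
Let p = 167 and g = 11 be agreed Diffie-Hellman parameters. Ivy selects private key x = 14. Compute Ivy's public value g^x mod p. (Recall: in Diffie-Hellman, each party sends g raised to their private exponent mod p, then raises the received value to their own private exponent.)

Public value = 11^14 mod 167.
11^1 ≡ 11 (mod 167)
11^2 = (11^1)^2 ≡ 11^2 = 121 ≡ 121 (mod 167)
11^4 = (11^2)^2 ≡ 121^2 = 14641 ≡ 112 (mod 167)
11^8 = (11^4)^2 ≡ 112^2 = 12544 ≡ 19 (mod 167)
11^14 = 11^8 · 11^4 · 11^2 ≡ 19 · 112 · 121 ≡ 141 (mod 167).

141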